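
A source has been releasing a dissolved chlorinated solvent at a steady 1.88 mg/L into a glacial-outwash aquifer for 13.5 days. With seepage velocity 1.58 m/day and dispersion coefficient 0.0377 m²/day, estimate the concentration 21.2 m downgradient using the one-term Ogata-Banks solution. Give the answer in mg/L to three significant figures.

For a continuous step input, C/C₀ ≈ ½·erfc((x−vt)/(2√(Dt))).
vt = 1.58 × 13.5 = 21.33 m and 2√(Dt) = 2√(0.0377 × 13.5) = 1.427 m.
Argument (x−vt)/(2√(Dt)) = (21.2 − 21.33)/1.427 = -0.09110; ½·erfc(-0.09110) = 0.5513.
C = 1.88 × 0.5513 = 1.04 mg/L.

1.04 mg/L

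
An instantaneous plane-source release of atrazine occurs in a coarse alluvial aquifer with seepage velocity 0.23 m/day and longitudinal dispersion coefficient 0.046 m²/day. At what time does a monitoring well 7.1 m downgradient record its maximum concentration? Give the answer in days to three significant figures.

30.0 days

For the 1D instantaneous-source solution, setting ∂C/∂t = 0 at fixed x gives v²t² + 2Dt − x² = 0, so t = (√(D² + v²x²) − D)/v².
√(D² + v²x²) = √(0.046² + 0.23² × 7.1²) = 1.634; v² = 0.0529.
t = (1.634 − 0.046)/0.0529 = 30.0 days (vs. the pure-advection estimate x/v = 30.9 d).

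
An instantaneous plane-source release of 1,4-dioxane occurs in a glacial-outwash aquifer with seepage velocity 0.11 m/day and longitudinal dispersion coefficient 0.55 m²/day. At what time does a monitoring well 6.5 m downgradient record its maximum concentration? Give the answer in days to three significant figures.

For the 1D instantaneous-source solution, setting ∂C/∂t = 0 at fixed x gives v²t² + 2Dt − x² = 0, so t = (√(D² + v²x²) − D)/v².
√(D² + v²x²) = √(0.55² + 0.11² × 6.5²) = 0.9021; v² = 0.0121.
t = (0.9021 − 0.55)/0.0121 = 29.1 days (vs. the pure-advection estimate x/v = 59.1 d).

29.1 days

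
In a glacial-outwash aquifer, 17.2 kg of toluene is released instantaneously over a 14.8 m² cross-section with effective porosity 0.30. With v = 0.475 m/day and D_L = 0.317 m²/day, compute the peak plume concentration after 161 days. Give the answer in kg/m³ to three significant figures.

The peak of an instantaneous 1D plume sits at x = vt; there the Gaussian factor is 1 and C_max = M/(n_e·A·√(4πDt)), where n_e·A is the pore area the mass is dissolved in.
√(4πDt) = √(4π × 0.317 × 161) = 25.32 m, so C_max = 17.2/(0.30 × 14.8 × 25.32) = 0.153 kg/m³.

0.153 kg/m³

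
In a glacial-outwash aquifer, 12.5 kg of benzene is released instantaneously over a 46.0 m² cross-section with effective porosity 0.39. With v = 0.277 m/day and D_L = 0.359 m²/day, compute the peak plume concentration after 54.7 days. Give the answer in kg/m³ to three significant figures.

0.0444 kg/m³

The peak of an instantaneous 1D plume sits at x = vt; there the Gaussian factor is 1 and C_max = M/(n_e·A·√(4πDt)), where n_e·A is the pore area the mass is dissolved in.
√(4πDt) = √(4π × 0.359 × 54.7) = 15.71 m, so C_max = 12.5/(0.39 × 46.0 × 15.71) = 0.0444 kg/m³.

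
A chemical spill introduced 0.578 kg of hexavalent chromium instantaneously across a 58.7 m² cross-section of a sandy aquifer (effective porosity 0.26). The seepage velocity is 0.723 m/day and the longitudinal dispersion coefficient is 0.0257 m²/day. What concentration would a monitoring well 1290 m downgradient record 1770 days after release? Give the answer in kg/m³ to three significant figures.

0.000885 kg/m³

For an instantaneous plane source, C(x,t) = M/(n_e·A·√(4πDt)) · exp(−(x−vt)²/(4Dt)), with n_e·A the pore (flow) area.
Plume center vt = 0.723 × 1770 = 1279.71 m, so the well at 1290 m is 10.29 m downgradient of the peak.
√(4πDt) = 23.91 m, giving peak height M/(n_e·A·√(4πDt)) = 0.578/(0.26 × 58.7 × 23.91) = 0.001584 kg/m³.
(x−vt)²/(4Dt) = (10.29)²/(4 × 0.0257 × 1770) = 0.5819; exp(−0.5819) = 0.5588.
C = 0.001584 × 0.5588 = 0.000885 kg/m³.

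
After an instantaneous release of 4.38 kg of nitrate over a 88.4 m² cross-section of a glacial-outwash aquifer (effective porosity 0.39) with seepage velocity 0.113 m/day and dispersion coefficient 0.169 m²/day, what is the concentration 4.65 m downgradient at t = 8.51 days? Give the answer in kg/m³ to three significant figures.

For an instantaneous plane source, C(x,t) = M/(n_e·A·√(4πDt)) · exp(−(x−vt)²/(4Dt)), with n_e·A the pore (flow) area.
Plume center vt = 0.113 × 8.51 = 0.96163 m, so the well at 4.65 m is 3.68837 m downgradient of the peak.
√(4πDt) = 4.251 m, giving peak height M/(n_e·A·√(4πDt)) = 4.38/(0.39 × 88.4 × 4.251) = 0.02989 kg/m³.
(x−vt)²/(4Dt) = (3.68837)²/(4 × 0.169 × 8.51) = 2.365; exp(−2.365) = 0.09395.
C = 0.02989 × 0.09395 = 0.00281 kg/m³.

0.00281 kg/m³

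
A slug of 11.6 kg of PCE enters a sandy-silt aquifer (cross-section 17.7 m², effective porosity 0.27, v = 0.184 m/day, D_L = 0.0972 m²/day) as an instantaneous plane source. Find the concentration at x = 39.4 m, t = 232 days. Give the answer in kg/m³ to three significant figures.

0.128 kg/m³

For an instantaneous plane source, C(x,t) = M/(n_e·A·√(4πDt)) · exp(−(x−vt)²/(4Dt)), with n_e·A the pore (flow) area.
Plume center vt = 0.184 × 232 = 42.688 m, so the well at 39.4 m is 3.288 m upgradient of the peak.
√(4πDt) = 16.83 m, giving peak height M/(n_e·A·√(4πDt)) = 11.6/(0.27 × 17.7 × 16.83) = 0.1442 kg/m³.
(x−vt)²/(4Dt) = (-3.288)²/(4 × 0.0972 × 232) = 0.1199; exp(−0.1199) = 0.8870.
C = 0.1442 × 0.8870 = 0.128 kg/m³.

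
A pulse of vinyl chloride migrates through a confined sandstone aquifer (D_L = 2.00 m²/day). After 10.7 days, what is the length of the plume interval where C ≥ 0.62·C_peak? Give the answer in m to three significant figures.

The plume is Gaussian with σ = √(2Dt) = √(2 × 2.00 × 10.7) = 6.542 m.
C/C_peak = exp(−Δx²/(2σ²)) = 0.62 ⇒ Δx = σ·√(−2 ln 0.62) = 6.542 × 0.9778 = 6.397 m.
Width = 2Δx = 12.8 m.

12.8 m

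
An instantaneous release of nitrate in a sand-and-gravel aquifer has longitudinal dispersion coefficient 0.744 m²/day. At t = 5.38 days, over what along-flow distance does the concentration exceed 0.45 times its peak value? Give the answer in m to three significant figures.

The plume is Gaussian with σ = √(2Dt) = √(2 × 0.744 × 5.38) = 2.829 m.
C/C_peak = exp(−Δx²/(2σ²)) = 0.45 ⇒ Δx = σ·√(−2 ln 0.45) = 2.829 × 1.264 = 3.576 m.
Width = 2Δx = 7.15 m.

7.15 m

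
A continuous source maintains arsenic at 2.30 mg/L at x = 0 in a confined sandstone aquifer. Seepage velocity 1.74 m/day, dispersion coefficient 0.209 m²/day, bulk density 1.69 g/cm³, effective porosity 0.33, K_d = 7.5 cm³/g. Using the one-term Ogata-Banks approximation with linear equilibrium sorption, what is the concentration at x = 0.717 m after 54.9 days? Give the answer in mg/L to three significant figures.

2.27 mg/L

Retardation factor R = 1 + ρ_b·K_d/n = 1 + 1.69 × 7.5/0.33 = 39.41.
Sorption retards both mechanisms: v_R = v/R = 0.04415 m/day, D_R = D/R = 0.005303 m²/day.
v_R·t = 0.04415 × 54.9 = 2.423835 m; 2√(D_R t) = 1.079 m; argument = (0.717 − 2.423835)/1.079 = -1.582.
C = C₀ × ½·erfc(-1.582) = 2.30 × 0.9874 = 2.27 mg/L.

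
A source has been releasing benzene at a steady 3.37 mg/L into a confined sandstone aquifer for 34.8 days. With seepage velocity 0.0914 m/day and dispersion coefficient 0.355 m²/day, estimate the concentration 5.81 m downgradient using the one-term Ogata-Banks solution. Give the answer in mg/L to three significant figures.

For a continuous step input, C/C₀ ≈ ½·erfc((x−vt)/(2√(Dt))).
vt = 0.0914 × 34.8 = 3.18072 m and 2√(Dt) = 2√(0.355 × 34.8) = 7.030 m.
Argument (x−vt)/(2√(Dt)) = (5.81 − 3.18072)/7.030 = 0.3740; ½·erfc(0.3740) = 0.2984.
C = 3.37 × 0.2984 = 1.01 mg/L.

1.01 mg/L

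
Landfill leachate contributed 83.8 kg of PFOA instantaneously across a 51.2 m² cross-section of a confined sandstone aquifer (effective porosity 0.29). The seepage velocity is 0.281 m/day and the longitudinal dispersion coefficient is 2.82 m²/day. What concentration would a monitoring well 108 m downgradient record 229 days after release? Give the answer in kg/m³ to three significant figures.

For an instantaneous plane source, C(x,t) = M/(n_e·A·√(4πDt)) · exp(−(x−vt)²/(4Dt)), with n_e·A the pore (flow) area.
Plume center vt = 0.281 × 229 = 64.349 m, so the well at 108 m is 43.651 m downgradient of the peak.
√(4πDt) = 90.08 m, giving peak height M/(n_e·A·√(4πDt)) = 83.8/(0.29 × 51.2 × 90.08) = 0.06265 kg/m³.
(x−vt)²/(4Dt) = (43.651)²/(4 × 2.82 × 229) = 0.7376; exp(−0.7376) = 0.4783.
C = 0.06265 × 0.4783 = 0.0300 kg/m³.

0.0300 kg/m³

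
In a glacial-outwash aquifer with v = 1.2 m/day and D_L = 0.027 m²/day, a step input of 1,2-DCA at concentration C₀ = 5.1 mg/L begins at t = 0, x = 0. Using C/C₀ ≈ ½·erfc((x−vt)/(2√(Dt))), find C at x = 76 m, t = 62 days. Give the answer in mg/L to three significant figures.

0.974 mg/L

For a continuous step input, C/C₀ ≈ ½·erfc((x−vt)/(2√(Dt))).
vt = 1.2 × 62 = 74.4 m and 2√(Dt) = 2√(0.027 × 62) = 2.588 m.
Argument (x−vt)/(2√(Dt)) = (76 − 74.4)/2.588 = 0.6182; ½·erfc(0.6182) = 0.1910.
C = 5.1 × 0.1910 = 0.974 mg/L.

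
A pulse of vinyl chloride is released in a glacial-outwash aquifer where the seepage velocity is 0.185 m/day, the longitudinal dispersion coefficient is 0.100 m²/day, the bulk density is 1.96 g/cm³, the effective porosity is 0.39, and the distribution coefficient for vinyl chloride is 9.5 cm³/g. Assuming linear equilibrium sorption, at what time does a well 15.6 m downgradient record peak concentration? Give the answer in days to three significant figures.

Retardation factor R = 1 + ρ_b·K_d/n = 1 + 1.96 × 9.5/0.39 = 48.74.
Sorption retards both mechanisms: v_R = v/R = 0.003796 m/day, D_R = D/R = 0.002052 m²/day.
Peak time from v_R²t² + 2D_R t − x² = 0: t = (√(D_R² + v_R²x²) − D_R)/v_R².
√(D_R² + v_R²x²) = √(0.002052² + 0.003796² × 15.6²) = 0.05925; v_R² = 1.441e-05.
t = (0.05925 − 0.002052)/1.441e-05 = 3970 days.

3970 days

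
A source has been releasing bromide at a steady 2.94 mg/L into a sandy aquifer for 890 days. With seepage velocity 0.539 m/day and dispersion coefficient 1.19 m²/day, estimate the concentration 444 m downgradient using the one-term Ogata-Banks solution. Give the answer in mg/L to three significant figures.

For a continuous step input, C/C₀ ≈ ½·erfc((x−vt)/(2√(Dt))).
vt = 0.539 × 890 = 479.71 m and 2√(Dt) = 2√(1.19 × 890) = 65.09 m.
Argument (x−vt)/(2√(Dt)) = (444 − 479.71)/65.09 = -0.5486; ½·erfc(-0.5486) = 0.7811.
C = 2.94 × 0.7811 = 2.30 mg/L.

2.30 mg/L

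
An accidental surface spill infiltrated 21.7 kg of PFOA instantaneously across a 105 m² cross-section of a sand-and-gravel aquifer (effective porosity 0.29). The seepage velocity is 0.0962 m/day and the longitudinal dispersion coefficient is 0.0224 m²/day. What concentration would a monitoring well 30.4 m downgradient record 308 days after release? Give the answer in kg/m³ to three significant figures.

0.0749 kg/m³

For an instantaneous plane source, C(x,t) = M/(n_e·A·√(4πDt)) · exp(−(x−vt)²/(4Dt)), with n_e·A the pore (flow) area.
Plume center vt = 0.0962 × 308 = 29.6296 m, so the well at 30.4 m is 0.7704 m downgradient of the peak.
√(4πDt) = 9.311 m, giving peak height M/(n_e·A·√(4πDt)) = 21.7/(0.29 × 105 × 9.311) = 0.07654 kg/m³.
(x−vt)²/(4Dt) = (0.7704)²/(4 × 0.0224 × 308) = 0.02151; exp(−0.02151) = 0.9787.
C = 0.07654 × 0.9787 = 0.0749 kg/m³.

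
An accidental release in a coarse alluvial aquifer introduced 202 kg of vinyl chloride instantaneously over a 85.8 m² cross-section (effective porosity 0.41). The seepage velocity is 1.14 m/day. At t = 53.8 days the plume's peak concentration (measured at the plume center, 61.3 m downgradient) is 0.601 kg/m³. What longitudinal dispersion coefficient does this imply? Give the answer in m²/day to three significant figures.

0.135 m²/day

At the plume center C_max = M/(n_e·A·√(4πDt)), so D = M²/(4πt·(n_e·A·C_max)²).
n_e·A·C_max = 0.41 × 85.8 × 0.601 = 21.14 kg/m.
D = 202²/(4π × 53.8 × 21.14²) = 0.135 m²/day.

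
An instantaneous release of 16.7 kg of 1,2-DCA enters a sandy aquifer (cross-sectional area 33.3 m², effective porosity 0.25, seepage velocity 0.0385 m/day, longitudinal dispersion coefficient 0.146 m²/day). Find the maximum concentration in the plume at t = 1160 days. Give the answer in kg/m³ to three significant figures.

0.0435 kg/m³

The peak of an instantaneous 1D plume sits at x = vt; there the Gaussian factor is 1 and C_max = M/(n_e·A·√(4πDt)), where n_e·A is the pore area the mass is dissolved in.
√(4πDt) = √(4π × 0.146 × 1160) = 46.13 m, so C_max = 16.7/(0.25 × 33.3 × 46.13) = 0.0435 kg/m³.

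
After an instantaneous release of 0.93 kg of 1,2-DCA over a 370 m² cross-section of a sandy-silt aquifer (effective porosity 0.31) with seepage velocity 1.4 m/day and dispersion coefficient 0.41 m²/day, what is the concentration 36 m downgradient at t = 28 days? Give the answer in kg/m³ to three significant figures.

For an instantaneous plane source, C(x,t) = M/(n_e·A·√(4πDt)) · exp(−(x−vt)²/(4Dt)), with n_e·A the pore (flow) area.
Plume center vt = 1.4 × 28 = 39.2 m, so the well at 36 m is 3.2 m upgradient of the peak.
√(4πDt) = 12.01 m, giving peak height M/(n_e·A·√(4πDt)) = 0.93/(0.31 × 370 × 12.01) = 0.0006751 kg/m³.
(x−vt)²/(4Dt) = (-3.2)²/(4 × 0.41 × 28) = 0.2230; exp(−0.2230) = 0.8001.
C = 0.0006751 × 0.8001 = 0.000540 kg/m³.

0.000540 kg/m³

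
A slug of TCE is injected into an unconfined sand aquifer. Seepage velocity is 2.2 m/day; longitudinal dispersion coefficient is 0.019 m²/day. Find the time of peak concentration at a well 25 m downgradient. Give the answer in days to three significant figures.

For the 1D instantaneous-source solution, setting ∂C/∂t = 0 at fixed x gives v²t² + 2Dt − x² = 0, so t = (√(D² + v²x²) − D)/v².
√(D² + v²x²) = √(0.019² + 2.2² × 25²) = 55.00; v² = 4.84.
t = (55.00 − 0.019)/4.84 = 11.4 days (vs. the pure-advection estimate x/v = 11.4 d).

11.4 days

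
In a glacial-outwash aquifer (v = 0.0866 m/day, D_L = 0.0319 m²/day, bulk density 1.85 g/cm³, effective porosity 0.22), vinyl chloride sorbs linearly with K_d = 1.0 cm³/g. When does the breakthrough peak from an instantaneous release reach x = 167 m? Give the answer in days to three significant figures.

18100 days

Retardation factor R = 1 + ρ_b·K_d/n = 1 + 1.85 × 1.0/0.22 = 9.409.
Sorption retards both mechanisms: v_R = v/R = 0.009204 m/day, D_R = D/R = 0.003390 m²/day.
Peak time from v_R²t² + 2D_R t − x² = 0: t = (√(D_R² + v_R²x²) − D_R)/v_R².
√(D_R² + v_R²x²) = √(0.003390² + 0.009204² × 167²) = 1.537; v_R² = 8.471e-05.
t = (1.537 − 0.003390)/8.471e-05 = 18100 days.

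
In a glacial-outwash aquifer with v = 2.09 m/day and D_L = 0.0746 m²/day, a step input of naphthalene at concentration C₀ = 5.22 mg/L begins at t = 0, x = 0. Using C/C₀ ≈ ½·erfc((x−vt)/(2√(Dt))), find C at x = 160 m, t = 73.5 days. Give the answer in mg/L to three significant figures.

For a continuous step input, C/C₀ ≈ ½·erfc((x−vt)/(2√(Dt))).
vt = 2.09 × 73.5 = 153.615 m and 2√(Dt) = 2√(0.0746 × 73.5) = 4.683 m.
Argument (x−vt)/(2√(Dt)) = (160 − 153.615)/4.683 = 1.363; ½·erfc(1.363) = 0.02695.
C = 5.22 × 0.02695 = 0.141 mg/L.

0.141 mg/L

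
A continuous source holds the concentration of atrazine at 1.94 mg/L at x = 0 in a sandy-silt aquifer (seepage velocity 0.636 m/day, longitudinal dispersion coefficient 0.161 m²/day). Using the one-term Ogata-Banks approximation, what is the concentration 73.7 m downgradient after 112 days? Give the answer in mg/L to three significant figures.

0.661 mg/L

For a continuous step input, C/C₀ ≈ ½·erfc((x−vt)/(2√(Dt))).
vt = 0.636 × 112 = 71.232 m and 2√(Dt) = 2√(0.161 × 112) = 8.493 m.
Argument (x−vt)/(2√(Dt)) = (73.7 − 71.232)/8.493 = 0.2906; ½·erfc(0.2906) = 0.3405.
C = 1.94 × 0.3405 = 0.661 mg/L.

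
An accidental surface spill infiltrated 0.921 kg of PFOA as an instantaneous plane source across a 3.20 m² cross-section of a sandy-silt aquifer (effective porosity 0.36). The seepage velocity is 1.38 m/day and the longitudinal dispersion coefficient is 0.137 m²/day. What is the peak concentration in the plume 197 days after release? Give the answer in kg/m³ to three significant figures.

The peak of an instantaneous 1D plume sits at x = vt; there the Gaussian factor is 1 and C_max = M/(n_e·A·√(4πDt)), where n_e·A is the pore area the mass is dissolved in.
√(4πDt) = √(4π × 0.137 × 197) = 18.42 m, so C_max = 0.921/(0.36 × 3.20 × 18.42) = 0.0434 kg/m³.

0.0434 kg/m³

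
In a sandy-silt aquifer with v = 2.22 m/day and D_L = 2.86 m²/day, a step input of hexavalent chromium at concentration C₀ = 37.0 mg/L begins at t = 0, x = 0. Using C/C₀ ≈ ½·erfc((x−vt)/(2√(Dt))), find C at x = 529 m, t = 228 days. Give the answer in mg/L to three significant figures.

9.75 mg/L

For a continuous step input, C/C₀ ≈ ½·erfc((x−vt)/(2√(Dt))).
vt = 2.22 × 228 = 506.16 m and 2√(Dt) = 2√(2.86 × 228) = 51.07 m.
Argument (x−vt)/(2√(Dt)) = (529 − 506.16)/51.07 = 0.4472; ½·erfc(0.4472) = 0.2636.
C = 37.0 × 0.2636 = 9.75 mg/L.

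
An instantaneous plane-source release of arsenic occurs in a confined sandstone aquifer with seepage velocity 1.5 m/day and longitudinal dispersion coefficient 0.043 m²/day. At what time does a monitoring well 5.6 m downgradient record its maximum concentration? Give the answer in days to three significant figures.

3.71 days

For the 1D instantaneous-source solution, setting ∂C/∂t = 0 at fixed x gives v²t² + 2Dt − x² = 0, so t = (√(D² + v²x²) − D)/v².
√(D² + v²x²) = √(0.043² + 1.5² × 5.6²) = 8.400; v² = 2.25.
t = (8.400 − 0.043)/2.25 = 3.71 days (vs. the pure-advection estimate x/v = 3.73 d).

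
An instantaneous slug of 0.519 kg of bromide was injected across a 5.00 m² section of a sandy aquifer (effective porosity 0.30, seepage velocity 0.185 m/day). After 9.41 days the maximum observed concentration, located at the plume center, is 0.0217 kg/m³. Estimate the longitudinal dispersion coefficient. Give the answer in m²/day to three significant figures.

2.15 m²/day

At the plume center C_max = M/(n_e·A·√(4πDt)), so D = M²/(4πt·(n_e·A·C_max)²).
n_e·A·C_max = 0.30 × 5.00 × 0.0217 = 0.03255 kg/m.
D = 0.519²/(4π × 9.41 × 0.03255²) = 2.15 m²/day.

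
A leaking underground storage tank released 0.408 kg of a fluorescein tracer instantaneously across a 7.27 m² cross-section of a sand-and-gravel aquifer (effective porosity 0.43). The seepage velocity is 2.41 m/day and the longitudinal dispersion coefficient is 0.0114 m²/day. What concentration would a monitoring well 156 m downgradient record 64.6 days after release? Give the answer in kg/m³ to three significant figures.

For an instantaneous plane source, C(x,t) = M/(n_e·A·√(4πDt)) · exp(−(x−vt)²/(4Dt)), with n_e·A the pore (flow) area.
Plume center vt = 2.41 × 64.6 = 155.686 m, so the well at 156 m is 0.314 m downgradient of the peak.
√(4πDt) = 3.042 m, giving peak height M/(n_e·A·√(4πDt)) = 0.408/(0.43 × 7.27 × 3.042) = 0.04290 kg/m³.
(x−vt)²/(4Dt) = (0.314)²/(4 × 0.0114 × 64.6) = 0.03347; exp(−0.03347) = 0.9671.
C = 0.04290 × 0.9671 = 0.0415 kg/m³.

0.0415 kg/m³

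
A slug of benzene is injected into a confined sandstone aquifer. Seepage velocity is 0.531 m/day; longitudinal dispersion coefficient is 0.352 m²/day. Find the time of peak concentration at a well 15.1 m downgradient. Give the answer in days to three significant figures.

For the 1D instantaneous-source solution, setting ∂C/∂t = 0 at fixed x gives v²t² + 2Dt − x² = 0, so t = (√(D² + v²x²) − D)/v².
√(D² + v²x²) = √(0.352² + 0.531² × 15.1²) = 8.026; v² = 0.281961.
t = (8.026 − 0.352)/0.281961 = 27.2 days (vs. the pure-advection estimate x/v = 28.4 d).

27.2 days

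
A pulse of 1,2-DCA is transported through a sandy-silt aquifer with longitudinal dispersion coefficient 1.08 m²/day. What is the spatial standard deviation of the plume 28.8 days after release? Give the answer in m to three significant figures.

Dispersive spreading gives a Gaussian with σ² = 2Dt; advection only shifts the center.
σ = √(2 × 1.08 × 28.8) = 7.89 m.

7.89 m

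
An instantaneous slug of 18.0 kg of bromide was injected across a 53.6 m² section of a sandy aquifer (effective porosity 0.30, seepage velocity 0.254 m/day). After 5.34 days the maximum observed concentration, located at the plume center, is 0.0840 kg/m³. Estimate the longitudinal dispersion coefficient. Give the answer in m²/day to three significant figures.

At the plume center C_max = M/(n_e·A·√(4πDt)), so D = M²/(4πt·(n_e·A·C_max)²).
n_e·A·C_max = 0.30 × 53.6 × 0.0840 = 1.351 kg/m.
D = 18.0²/(4π × 5.34 × 1.351²) = 2.65 m²/day.

2.65 m²/day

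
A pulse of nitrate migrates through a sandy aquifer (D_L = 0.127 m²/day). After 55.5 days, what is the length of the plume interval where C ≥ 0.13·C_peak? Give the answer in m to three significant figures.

The plume is Gaussian with σ = √(2Dt) = √(2 × 0.127 × 55.5) = 3.755 m.
C/C_peak = exp(−Δx²/(2σ²)) = 0.13 ⇒ Δx = σ·√(−2 ln 0.13) = 3.755 × 2.020 = 7.585 m.
Width = 2Δx = 15.2 m.

15.2 m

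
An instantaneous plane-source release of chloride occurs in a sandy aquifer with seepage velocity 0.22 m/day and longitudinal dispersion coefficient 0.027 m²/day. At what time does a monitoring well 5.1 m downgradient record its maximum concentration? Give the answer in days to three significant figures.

For the 1D instantaneous-source solution, setting ∂C/∂t = 0 at fixed x gives v²t² + 2Dt − x² = 0, so t = (√(D² + v²x²) − D)/v².
√(D² + v²x²) = √(0.027² + 0.22² × 5.1²) = 1.122; v² = 0.0484.
t = (1.122 − 0.027)/0.0484 = 22.6 days (vs. the pure-advection estimate x/v = 23.2 d).

22.6 days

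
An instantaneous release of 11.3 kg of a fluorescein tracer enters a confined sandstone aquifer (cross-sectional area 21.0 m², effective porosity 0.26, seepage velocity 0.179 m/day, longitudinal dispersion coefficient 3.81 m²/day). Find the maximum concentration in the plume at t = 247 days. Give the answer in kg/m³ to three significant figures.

The peak of an instantaneous 1D plume sits at x = vt; there the Gaussian factor is 1 and C_max = M/(n_e·A·√(4πDt)), where n_e·A is the pore area the mass is dissolved in.
√(4πDt) = √(4π × 3.81 × 247) = 108.7 m, so C_max = 11.3/(0.26 × 21.0 × 108.7) = 0.0190 kg/m³.

0.0190 kg/m³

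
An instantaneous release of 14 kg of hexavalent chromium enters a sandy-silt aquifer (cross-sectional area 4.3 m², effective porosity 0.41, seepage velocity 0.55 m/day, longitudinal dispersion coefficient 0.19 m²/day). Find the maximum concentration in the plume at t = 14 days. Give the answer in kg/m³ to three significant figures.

1.37 kg/m³

The peak of an instantaneous 1D plume sits at x = vt; there the Gaussian factor is 1 and C_max = M/(n_e·A·√(4πDt)), where n_e·A is the pore area the mass is dissolved in.
√(4πDt) = √(4π × 0.19 × 14) = 5.782 m, so C_max = 14/(0.41 × 4.3 × 5.782) = 1.37 kg/m³.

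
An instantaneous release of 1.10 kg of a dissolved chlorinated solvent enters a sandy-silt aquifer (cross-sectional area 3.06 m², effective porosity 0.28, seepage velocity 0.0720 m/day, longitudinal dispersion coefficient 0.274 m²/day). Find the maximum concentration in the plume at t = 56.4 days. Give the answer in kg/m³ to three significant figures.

The peak of an instantaneous 1D plume sits at x = vt; there the Gaussian factor is 1 and C_max = M/(n_e·A·√(4πDt)), where n_e·A is the pore area the mass is dissolved in.
√(4πDt) = √(4π × 0.274 × 56.4) = 13.94 m, so C_max = 1.10/(0.28 × 3.06 × 13.94) = 0.0921 kg/m³.

0.0921 kg/m³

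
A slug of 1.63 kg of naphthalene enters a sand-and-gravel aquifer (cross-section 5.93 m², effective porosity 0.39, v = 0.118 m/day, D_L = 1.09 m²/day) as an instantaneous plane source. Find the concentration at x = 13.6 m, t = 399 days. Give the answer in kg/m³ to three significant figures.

0.00500 kg/m³

For an instantaneous plane source, C(x,t) = M/(n_e·A·√(4πDt)) · exp(−(x−vt)²/(4Dt)), with n_e·A the pore (flow) area.
Plume center vt = 0.118 × 399 = 47.082 m, so the well at 13.6 m is 33.482 m upgradient of the peak.
√(4πDt) = 73.93 m, giving peak height M/(n_e·A·√(4πDt)) = 1.63/(0.39 × 5.93 × 73.93) = 0.009533 kg/m³.
(x−vt)²/(4Dt) = (-33.482)²/(4 × 1.09 × 399) = 0.6444; exp(−0.6444) = 0.5250.
C = 0.009533 × 0.5250 = 0.00500 kg/m³.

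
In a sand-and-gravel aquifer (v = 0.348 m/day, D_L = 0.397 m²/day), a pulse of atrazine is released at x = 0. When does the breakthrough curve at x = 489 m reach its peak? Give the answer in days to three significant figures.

1400 days

For the 1D instantaneous-source solution, setting ∂C/∂t = 0 at fixed x gives v²t² + 2Dt − x² = 0, so t = (√(D² + v²x²) − D)/v².
√(D² + v²x²) = √(0.397² + 0.348² × 489²) = 170.2; v² = 0.121104.
t = (170.2 − 0.397)/0.121104 = 1400 days (vs. the pure-advection estimate x/v = 1410 d).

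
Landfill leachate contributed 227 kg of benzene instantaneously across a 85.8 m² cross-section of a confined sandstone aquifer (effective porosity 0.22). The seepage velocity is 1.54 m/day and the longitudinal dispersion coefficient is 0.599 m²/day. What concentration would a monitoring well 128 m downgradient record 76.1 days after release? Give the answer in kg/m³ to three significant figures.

For an instantaneous plane source, C(x,t) = M/(n_e·A·√(4πDt)) · exp(−(x−vt)²/(4Dt)), with n_e·A the pore (flow) area.
Plume center vt = 1.54 × 76.1 = 117.194 m, so the well at 128 m is 10.806 m downgradient of the peak.
√(4πDt) = 23.93 m, giving peak height M/(n_e·A·√(4πDt)) = 227/(0.22 × 85.8 × 23.93) = 0.5025 kg/m³.
(x−vt)²/(4Dt) = (10.806)²/(4 × 0.599 × 76.1) = 0.6404; exp(−0.6404) = 0.5271.
C = 0.5025 × 0.5271 = 0.265 kg/m³.

0.265 kg/m³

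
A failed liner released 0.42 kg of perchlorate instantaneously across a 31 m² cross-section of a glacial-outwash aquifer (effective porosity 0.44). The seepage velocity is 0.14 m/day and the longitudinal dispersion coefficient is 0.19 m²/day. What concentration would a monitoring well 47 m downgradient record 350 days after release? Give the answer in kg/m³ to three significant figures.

0.00105 kg/m³

For an instantaneous plane source, C(x,t) = M/(n_e·A·√(4πDt)) · exp(−(x−vt)²/(4Dt)), with n_e·A the pore (flow) area.
Plume center vt = 0.14 × 350 = 49 m, so the well at 47 m is 2 m upgradient of the peak.
√(4πDt) = 28.91 m, giving peak height M/(n_e·A·√(4πDt)) = 0.42/(0.44 × 31 × 28.91) = 0.001065 kg/m³.
(x−vt)²/(4Dt) = (-2)²/(4 × 0.19 × 350) = 0.01504; exp(−0.01504) = 0.9851.
C = 0.001065 × 0.9851 = 0.00105 kg/m³.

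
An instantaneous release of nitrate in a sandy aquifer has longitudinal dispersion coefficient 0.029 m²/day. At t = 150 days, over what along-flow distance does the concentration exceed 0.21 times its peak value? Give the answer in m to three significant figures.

The plume is Gaussian with σ = √(2Dt) = √(2 × 0.029 × 150) = 2.950 m.
C/C_peak = exp(−Δx²/(2σ²)) = 0.21 ⇒ Δx = σ·√(−2 ln 0.21) = 2.950 × 1.767 = 5.213 m.
Width = 2Δx = 10.4 m.

10.4 m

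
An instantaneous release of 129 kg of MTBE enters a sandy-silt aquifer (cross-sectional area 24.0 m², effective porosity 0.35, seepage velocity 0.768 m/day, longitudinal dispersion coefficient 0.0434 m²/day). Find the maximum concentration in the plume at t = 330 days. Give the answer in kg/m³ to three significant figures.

1.14 kg/m³

The peak of an instantaneous 1D plume sits at x = vt; there the Gaussian factor is 1 and C_max = M/(n_e·A·√(4πDt)), where n_e·A is the pore area the mass is dissolved in.
√(4πDt) = √(4π × 0.0434 × 330) = 13.42 m, so C_max = 129/(0.35 × 24.0 × 13.42) = 1.14 kg/m³.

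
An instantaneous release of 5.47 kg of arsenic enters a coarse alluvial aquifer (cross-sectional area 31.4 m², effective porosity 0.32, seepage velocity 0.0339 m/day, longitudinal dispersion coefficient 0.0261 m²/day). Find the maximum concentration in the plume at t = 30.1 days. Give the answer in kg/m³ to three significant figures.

The peak of an instantaneous 1D plume sits at x = vt; there the Gaussian factor is 1 and C_max = M/(n_e·A·√(4πDt)), where n_e·A is the pore area the mass is dissolved in.
√(4πDt) = √(4π × 0.0261 × 30.1) = 3.142 m, so C_max = 5.47/(0.32 × 31.4 × 3.142) = 0.173 kg/m³.

0.173 kg/m³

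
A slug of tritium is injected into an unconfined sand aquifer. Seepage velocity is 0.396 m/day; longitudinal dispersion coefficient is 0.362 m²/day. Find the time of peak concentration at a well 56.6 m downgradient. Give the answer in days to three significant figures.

For the 1D instantaneous-source solution, setting ∂C/∂t = 0 at fixed x gives v²t² + 2Dt − x² = 0, so t = (√(D² + v²x²) − D)/v².
√(D² + v²x²) = √(0.362² + 0.396² × 56.6²) = 22.42; v² = 0.156816.
t = (22.42 − 0.362)/0.156816 = 141 days (vs. the pure-advection estimate x/v = 143 d).

141 days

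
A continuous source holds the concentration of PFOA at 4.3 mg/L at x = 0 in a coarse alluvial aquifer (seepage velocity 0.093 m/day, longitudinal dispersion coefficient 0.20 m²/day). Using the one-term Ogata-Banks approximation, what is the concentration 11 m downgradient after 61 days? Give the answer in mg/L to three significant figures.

For a continuous step input, C/C₀ ≈ ½·erfc((x−vt)/(2√(Dt))).
vt = 0.093 × 61 = 5.673 m and 2√(Dt) = 2√(0.20 × 61) = 6.986 m.
Argument (x−vt)/(2√(Dt)) = (11 − 5.673)/6.986 = 0.7625; ½·erfc(0.7625) = 0.1404.
C = 4.3 × 0.1404 = 0.604 mg/L.

0.604 mg/L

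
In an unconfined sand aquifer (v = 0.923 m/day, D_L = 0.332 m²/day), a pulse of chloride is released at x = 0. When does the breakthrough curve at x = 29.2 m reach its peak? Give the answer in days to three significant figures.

For the 1D instantaneous-source solution, setting ∂C/∂t = 0 at fixed x gives v²t² + 2Dt − x² = 0, so t = (√(D² + v²x²) − D)/v².
√(D² + v²x²) = √(0.332² + 0.923² × 29.2²) = 26.95; v² = 0.851929.
t = (26.95 − 0.332)/0.851929 = 31.2 days (vs. the pure-advection estimate x/v = 31.6 d).

31.2 days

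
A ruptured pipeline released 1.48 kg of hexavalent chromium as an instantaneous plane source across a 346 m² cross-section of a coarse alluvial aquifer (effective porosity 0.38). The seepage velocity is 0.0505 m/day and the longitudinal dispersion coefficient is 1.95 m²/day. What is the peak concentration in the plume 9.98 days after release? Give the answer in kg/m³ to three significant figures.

0.000720 kg/m³

The peak of an instantaneous 1D plume sits at x = vt; there the Gaussian factor is 1 and C_max = M/(n_e·A·√(4πDt)), where n_e·A is the pore area the mass is dissolved in.
√(4πDt) = √(4π × 1.95 × 9.98) = 15.64 m, so C_max = 1.48/(0.38 × 346 × 15.64) = 0.000720 kg/m³.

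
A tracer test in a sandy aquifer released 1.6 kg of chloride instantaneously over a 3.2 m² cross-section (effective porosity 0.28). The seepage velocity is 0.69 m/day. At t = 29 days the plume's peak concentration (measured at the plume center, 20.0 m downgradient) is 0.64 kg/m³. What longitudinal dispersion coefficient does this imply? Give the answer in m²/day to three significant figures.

0.0214 m²/day

At the plume center C_max = M/(n_e·A·√(4πDt)), so D = M²/(4πt·(n_e·A·C_max)²).
n_e·A·C_max = 0.28 × 3.2 × 0.64 = 0.5734 kg/m.
D = 1.6²/(4π × 29 × 0.5734²) = 0.0214 m²/day.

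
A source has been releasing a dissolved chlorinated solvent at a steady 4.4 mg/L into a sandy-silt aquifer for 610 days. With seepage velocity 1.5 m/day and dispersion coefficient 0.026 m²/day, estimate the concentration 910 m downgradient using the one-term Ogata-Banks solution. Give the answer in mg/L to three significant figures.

3.58 mg/L

For a continuous step input, C/C₀ ≈ ½·erfc((x−vt)/(2√(Dt))).
vt = 1.5 × 610 = 915 m and 2√(Dt) = 2√(0.026 × 610) = 7.965 m.
Argument (x−vt)/(2√(Dt)) = (910 − 915)/7.965 = -0.6277; ½·erfc(-0.6277) = 0.8126.
C = 4.4 × 0.8126 = 3.58 mg/L.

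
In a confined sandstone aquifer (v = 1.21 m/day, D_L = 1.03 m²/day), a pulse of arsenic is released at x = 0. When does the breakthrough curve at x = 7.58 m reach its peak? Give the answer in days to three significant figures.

For the 1D instantaneous-source solution, setting ∂C/∂t = 0 at fixed x gives v²t² + 2Dt − x² = 0, so t = (√(D² + v²x²) − D)/v².
√(D² + v²x²) = √(1.03² + 1.21² × 7.58²) = 9.229; v² = 1.4641.
t = (9.229 − 1.03)/1.4641 = 5.60 days (vs. the pure-advection estimate x/v = 6.26 d).

5.60 days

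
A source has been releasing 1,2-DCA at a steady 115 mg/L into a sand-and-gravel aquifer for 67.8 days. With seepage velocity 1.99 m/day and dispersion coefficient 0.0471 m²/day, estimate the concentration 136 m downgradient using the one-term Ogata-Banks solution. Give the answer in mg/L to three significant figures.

For a continuous step input, C/C₀ ≈ ½·erfc((x−vt)/(2√(Dt))).
vt = 1.99 × 67.8 = 134.922 m and 2√(Dt) = 2√(0.0471 × 67.8) = 3.574 m.
Argument (x−vt)/(2√(Dt)) = (136 − 134.922)/3.574 = 0.3016; ½·erfc(0.3016) = 0.3349.
C = 115 × 0.3349 = 38.5 mg/L.

38.5 mg/L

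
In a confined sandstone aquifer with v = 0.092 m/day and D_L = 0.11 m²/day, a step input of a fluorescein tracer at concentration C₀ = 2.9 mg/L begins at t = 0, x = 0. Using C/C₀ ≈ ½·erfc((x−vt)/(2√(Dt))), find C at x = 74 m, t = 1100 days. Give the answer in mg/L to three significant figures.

2.78 mg/L

For a continuous step input, C/C₀ ≈ ½·erfc((x−vt)/(2√(Dt))).
vt = 0.092 × 1100 = 101.2 m and 2√(Dt) = 2√(0.11 × 1100) = 22.00 m.
Argument (x−vt)/(2√(Dt)) = (74 − 101.2)/22.00 = -1.236; ½·erfc(-1.236) = 0.9598.
C = 2.9 × 0.9598 = 2.78 mg/L.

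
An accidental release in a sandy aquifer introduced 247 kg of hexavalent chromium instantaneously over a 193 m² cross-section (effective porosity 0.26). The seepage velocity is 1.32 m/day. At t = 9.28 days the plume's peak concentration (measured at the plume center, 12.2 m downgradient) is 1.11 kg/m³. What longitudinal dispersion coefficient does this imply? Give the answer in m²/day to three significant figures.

At the plume center C_max = M/(n_e·A·√(4πDt)), so D = M²/(4πt·(n_e·A·C_max)²).
n_e·A·C_max = 0.26 × 193 × 1.11 = 55.70 kg/m.
D = 247²/(4π × 9.28 × 55.70²) = 0.169 m²/day.

0.169 m²/day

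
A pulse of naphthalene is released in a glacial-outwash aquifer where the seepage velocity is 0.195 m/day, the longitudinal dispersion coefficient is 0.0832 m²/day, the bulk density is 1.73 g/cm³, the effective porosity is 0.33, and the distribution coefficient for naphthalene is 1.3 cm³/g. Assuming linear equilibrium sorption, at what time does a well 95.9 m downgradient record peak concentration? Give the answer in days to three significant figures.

3830 days

Retardation factor R = 1 + ρ_b·K_d/n = 1 + 1.73 × 1.3/0.33 = 7.815.
Sorption retards both mechanisms: v_R = v/R = 0.02495 m/day, D_R = D/R = 0.01065 m²/day.
Peak time from v_R²t² + 2D_R t − x² = 0: t = (√(D_R² + v_R²x²) − D_R)/v_R².
√(D_R² + v_R²x²) = √(0.01065² + 0.02495² × 95.9²) = 2.393; v_R² = 0.0006225.
t = (2.393 − 0.01065)/0.0006225 = 3830 days.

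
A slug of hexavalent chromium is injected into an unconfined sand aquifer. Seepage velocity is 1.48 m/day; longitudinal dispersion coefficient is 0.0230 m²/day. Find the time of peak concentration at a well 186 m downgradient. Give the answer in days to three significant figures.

For the 1D instantaneous-source solution, setting ∂C/∂t = 0 at fixed x gives v²t² + 2Dt − x² = 0, so t = (√(D² + v²x²) − D)/v².
√(D² + v²x²) = √(0.0230² + 1.48² × 186²) = 275.3; v² = 2.1904.
t = (275.3 − 0.0230)/2.1904 = 126 days (vs. the pure-advection estimate x/v = 126 d).

126 days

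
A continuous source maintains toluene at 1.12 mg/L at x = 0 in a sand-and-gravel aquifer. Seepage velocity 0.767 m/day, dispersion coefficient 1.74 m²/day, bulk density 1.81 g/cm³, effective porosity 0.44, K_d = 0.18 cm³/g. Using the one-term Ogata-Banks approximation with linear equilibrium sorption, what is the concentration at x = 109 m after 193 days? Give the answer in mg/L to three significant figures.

Retardation factor R = 1 + ρ_b·K_d/n = 1 + 1.81 × 0.18/0.44 = 1.740.
Sorption retards both mechanisms: v_R = v/R = 0.4408 m/day, D_R = D/R = 1.000 m²/day.
v_R·t = 0.4408 × 193 = 85.0744 m; 2√(D_R t) = 27.78 m; argument = (109 − 85.0744)/27.78 = 0.8613.
C = C₀ × ½·erfc(0.8613) = 1.12 × 0.1116 = 0.125 mg/L.

0.125 mg/L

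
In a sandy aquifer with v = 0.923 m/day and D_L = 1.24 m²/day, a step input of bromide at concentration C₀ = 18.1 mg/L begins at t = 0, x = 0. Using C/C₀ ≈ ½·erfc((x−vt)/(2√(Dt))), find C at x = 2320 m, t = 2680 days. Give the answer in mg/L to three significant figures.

17.6 mg/L

For a continuous step input, C/C₀ ≈ ½·erfc((x−vt)/(2√(Dt))).
vt = 0.923 × 2680 = 2473.64 m and 2√(Dt) = 2√(1.24 × 2680) = 115.3 m.
Argument (x−vt)/(2√(Dt)) = (2320 − 2473.64)/115.3 = -1.333; ½·erfc(-1.333) = 0.9703.
C = 18.1 × 0.9703 = 17.6 mg/L.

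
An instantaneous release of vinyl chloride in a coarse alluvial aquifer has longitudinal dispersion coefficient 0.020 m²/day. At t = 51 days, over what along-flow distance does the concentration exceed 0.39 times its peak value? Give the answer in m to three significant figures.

The plume is Gaussian with σ = √(2Dt) = √(2 × 0.020 × 51) = 1.428 m.
C/C_peak = exp(−Δx²/(2σ²)) = 0.39 ⇒ Δx = σ·√(−2 ln 0.39) = 1.428 × 1.372 = 1.959 m.
Width = 2Δx = 3.92 m.

3.92 m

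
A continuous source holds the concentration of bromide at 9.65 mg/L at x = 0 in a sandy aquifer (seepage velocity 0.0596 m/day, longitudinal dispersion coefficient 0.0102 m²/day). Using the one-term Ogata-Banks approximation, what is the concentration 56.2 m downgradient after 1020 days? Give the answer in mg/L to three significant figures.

8.13 mg/L

For a continuous step input, C/C₀ ≈ ½·erfc((x−vt)/(2√(Dt))).
vt = 0.0596 × 1020 = 60.792 m and 2√(Dt) = 2√(0.0102 × 1020) = 6.451 m.
Argument (x−vt)/(2√(Dt)) = (56.2 − 60.792)/6.451 = -0.7118; ½·erfc(-0.7118) = 0.8429.
C = 9.65 × 0.8429 = 8.13 mg/L.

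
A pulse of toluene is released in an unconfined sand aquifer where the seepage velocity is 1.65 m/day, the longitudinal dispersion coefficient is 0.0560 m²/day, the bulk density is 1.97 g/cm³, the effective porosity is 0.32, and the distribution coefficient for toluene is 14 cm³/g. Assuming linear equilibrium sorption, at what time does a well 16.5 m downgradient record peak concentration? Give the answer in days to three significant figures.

Retardation factor R = 1 + ρ_b·K_d/n = 1 + 1.97 × 14/0.32 = 87.19.
Sorption retards both mechanisms: v_R = v/R = 0.01892 m/day, D_R = D/R = 0.0006423 m²/day.
Peak time from v_R²t² + 2D_R t − x² = 0: t = (√(D_R² + v_R²x²) − D_R)/v_R².
√(D_R² + v_R²x²) = √(0.0006423² + 0.01892² × 16.5²) = 0.3122; v_R² = 0.0003580.
t = (0.3122 − 0.0006423)/0.0003580 = 870 days.

870 days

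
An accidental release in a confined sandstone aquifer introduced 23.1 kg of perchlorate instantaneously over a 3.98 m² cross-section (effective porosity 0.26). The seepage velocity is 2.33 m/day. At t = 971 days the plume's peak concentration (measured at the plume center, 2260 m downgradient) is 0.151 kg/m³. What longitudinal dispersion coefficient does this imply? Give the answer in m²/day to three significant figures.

1.79 m²/day

At the plume center C_max = M/(n_e·A·√(4πDt)), so D = M²/(4πt·(n_e·A·C_max)²).
n_e·A·C_max = 0.26 × 3.98 × 0.151 = 0.1563 kg/m.
D = 23.1²/(4π × 971 × 0.1563²) = 1.79 m²/day.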